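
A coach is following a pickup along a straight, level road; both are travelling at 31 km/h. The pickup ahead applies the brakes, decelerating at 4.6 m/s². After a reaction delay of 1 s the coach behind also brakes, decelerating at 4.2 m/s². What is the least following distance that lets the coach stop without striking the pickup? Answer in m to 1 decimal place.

Minimum gap ≈ 9.4 m

31 km/h ÷ 3.6 = 8.6111 m/s.
Leader travels v²/(2a_L) = 74.151 / 9.200 = 8.060 m before stopping.
Follower covers v·t_r = 8.6111 × 1 = 8.611 m while reacting, then v²/(2a_F) = 74.151 / 8.400 = 8.827 m while braking, for a total of 8.611 + 8.827 = 17.438 m.
Since a_F ≤ a_L and the follower starts braking later, the follower is never slower than the leader, so the closest approach is when both have stopped.
Minimum gap = 17.438 − 8.060 = 9.378 m.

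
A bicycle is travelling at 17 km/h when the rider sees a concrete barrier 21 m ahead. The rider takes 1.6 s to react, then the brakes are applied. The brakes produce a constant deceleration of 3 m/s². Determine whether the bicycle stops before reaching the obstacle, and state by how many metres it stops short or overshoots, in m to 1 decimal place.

17 km/h ÷ 3.6 = 4.7222 m/s.
Reaction distance = 4.7222 × 1.6 = 7.556 m.
Braking distance = v²/(2a) = 22.299 / 6.000 = 3.716 m.
Total stopping distance = 7.556 + 3.716 = 11.272 m, vs 21 m available — it stops with 21 − 11.272 = 9.728 m to spare.

Yes — it stops 9.7 m short of the obstacle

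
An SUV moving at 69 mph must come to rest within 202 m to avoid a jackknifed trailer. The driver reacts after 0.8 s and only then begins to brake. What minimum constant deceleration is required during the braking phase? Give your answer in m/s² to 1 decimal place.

69 mph × 0.44704 = 30.8458 m/s.
Distance covered during reaction = 30.8458 × 0.8 = 24.677 m.
Distance available for braking: 202 − 24.677 = 177.323 m.
v² = 2a·d ⇒ a = v²/(2d) = 30.8458² / (2 × 177.323) = 951.463 / 354.646 = 2.6829 m/s².

Required deceleration ≈ 2.7 m/s²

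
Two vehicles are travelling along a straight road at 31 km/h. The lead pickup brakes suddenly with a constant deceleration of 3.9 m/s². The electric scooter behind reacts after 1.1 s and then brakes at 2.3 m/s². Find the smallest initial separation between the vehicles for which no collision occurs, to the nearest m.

Minimum gap ≈ 16 m

31 km/h ÷ 3.6 = 8.6111 m/s.
Leader travels v²/(2a_L) = 74.151 / 7.800 = 9.507 m before stopping.
Follower covers v·t_r = 8.6111 × 1.1 = 9.472 m while reacting, then v²/(2a_F) = 74.151 / 4.600 = 16.120 m while braking, for a total of 9.472 + 16.120 = 25.592 m.
Since a_F ≤ a_L and the follower starts braking later, the follower is never slower than the leader, so the closest approach is when both have stopped.
Minimum gap = 25.592 − 9.507 = 16.085 m.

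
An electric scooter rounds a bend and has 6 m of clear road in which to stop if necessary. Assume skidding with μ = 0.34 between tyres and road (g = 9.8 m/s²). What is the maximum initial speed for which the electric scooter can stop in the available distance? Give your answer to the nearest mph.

a = μg = 0.34 × 9.8 = 3.332 m/s².
v²/(2a) = d ⇒ v = √(2 × 3.332 × 6) = √39.98 = 6.3230 m/s.
6.3230 m/s ÷ 0.44704 = 14.144 mph.

Maximum speed ≈ 14 mph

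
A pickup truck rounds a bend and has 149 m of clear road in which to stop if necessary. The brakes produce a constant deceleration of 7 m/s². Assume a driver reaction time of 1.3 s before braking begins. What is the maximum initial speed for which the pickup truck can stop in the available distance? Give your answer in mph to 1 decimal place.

Maximum speed ≈ 83.8 mph

Stopping distance: v·t_r + v²/(2a) = 149 with t_r = 1.3 s and a = 7.000 m/s².
So v² + 18.200 v − 2086.00 = 0.
Positive root: v = −a·t_r + √((a·t_r)² + 2a·d) = −9.100 + √(82.810 + 2086.00) = 37.4705 m/s.
37.4705 m/s ÷ 0.44704 = 83.819 mph.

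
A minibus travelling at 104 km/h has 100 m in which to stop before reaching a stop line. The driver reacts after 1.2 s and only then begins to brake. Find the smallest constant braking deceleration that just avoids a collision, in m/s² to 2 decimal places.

Required deceleration ≈ 6.39 m/s²

104 km/h ÷ 3.6 = 28.8889 m/s.
Distance covered during reaction = 28.8889 × 1.2 = 34.667 m.
Distance available for braking: 100 − 34.667 = 65.333 m.
v² = 2a·d ⇒ a = v²/(2d) = 28.8889² / (2 × 65.333) = 834.569 / 130.666 = 6.3870 m/s².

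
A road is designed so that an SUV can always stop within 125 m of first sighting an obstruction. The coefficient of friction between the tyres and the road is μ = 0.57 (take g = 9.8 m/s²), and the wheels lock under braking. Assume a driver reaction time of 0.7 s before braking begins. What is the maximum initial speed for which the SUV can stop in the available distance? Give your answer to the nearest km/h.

a = μg = 0.57 × 9.8 = 5.586 m/s².
Stopping distance: v·t_r + v²/(2a) = 125 with t_r = 0.7 s and a = 5.586 m/s².
So v² + 7.820 v − 1396.50 = 0.
Positive root: v = −a·t_r + √((a·t_r)² + 2a·d) = −3.910 + √(15.288 + 1396.50) = 33.6638 m/s.
33.6638 m/s × 3.6 = 121.190 km/h.

Maximum speed ≈ 121 km/h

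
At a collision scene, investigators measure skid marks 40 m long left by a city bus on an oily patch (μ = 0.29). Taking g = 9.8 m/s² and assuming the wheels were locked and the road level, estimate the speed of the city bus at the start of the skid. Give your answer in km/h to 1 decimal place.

Deceleration a = μg = 0.29 × 9.8 = 2.842 m/s².
v = √(2a·d) = √(2 × 2.842 × 40) = √227.360 = 15.0785 m/s.
= 15.0785 × 3.6 = 54.283 km/h.

Initial speed ≈ 54.3 km/h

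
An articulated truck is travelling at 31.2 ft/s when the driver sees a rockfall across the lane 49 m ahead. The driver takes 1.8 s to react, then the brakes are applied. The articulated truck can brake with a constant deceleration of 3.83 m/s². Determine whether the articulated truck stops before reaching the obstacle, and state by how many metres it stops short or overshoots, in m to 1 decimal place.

Yes — it stops 20.1 m short of the obstacle

31.2 ft/s × 0.3048 = 9.5098 m/s.
Reaction distance = 9.5098 × 1.8 = 17.118 m.
Braking distance = v²/(2a) = 90.436 / 7.660 = 11.806 m.
Total stopping distance = 17.118 + 11.806 = 28.924 m, vs 49 m available — it stops with 49 − 28.924 = 20.076 m to spare.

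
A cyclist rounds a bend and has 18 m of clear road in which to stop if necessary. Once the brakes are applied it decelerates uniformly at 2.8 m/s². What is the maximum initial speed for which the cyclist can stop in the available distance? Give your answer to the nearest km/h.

v²/(2a) = d ⇒ v = √(2 × 2.800 × 18) = √100.80 = 10.0399 m/s.
10.0399 m/s × 3.6 = 36.144 km/h.

Maximum speed ≈ 36 km/h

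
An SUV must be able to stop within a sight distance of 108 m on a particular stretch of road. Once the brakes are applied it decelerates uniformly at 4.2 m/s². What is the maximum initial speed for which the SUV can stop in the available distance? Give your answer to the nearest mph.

v²/(2a) = d ⇒ v = √(2 × 4.200 × 108) = √907.20 = 30.1198 m/s.
30.1198 m/s ÷ 0.44704 = 67.376 mph.

Maximum speed ≈ 67 mph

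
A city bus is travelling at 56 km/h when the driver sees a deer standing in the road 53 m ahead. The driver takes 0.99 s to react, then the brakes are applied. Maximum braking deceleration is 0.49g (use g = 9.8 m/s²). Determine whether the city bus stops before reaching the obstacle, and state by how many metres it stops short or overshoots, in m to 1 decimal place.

56 km/h ÷ 3.6 = 15.5556 m/s.
a = 0.49 × 9.8 = 4.802 m/s².
Reaction distance = 15.5556 × 0.99 = 15.400 m.
Braking distance = v²/(2a) = 241.977 / 9.604 = 25.195 m.
Total stopping distance = 15.400 + 25.195 = 40.595 m, vs 53 m available — it stops with 53 − 40.595 = 12.405 m to spare.

Yes — it stops 12.4 m short of the obstacle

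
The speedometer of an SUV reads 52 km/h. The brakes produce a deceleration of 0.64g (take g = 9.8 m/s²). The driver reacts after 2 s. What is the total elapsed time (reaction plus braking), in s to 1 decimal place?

Total time ≈ 4.3 s

52 km/h ÷ 3.6 = 14.4444 m/s.
a = 0.64 × 9.8 = 6.272 m/s².
Braking time = v/a = 14.4444 / 6.272 = 2.303 s.
Total = 2 + 2.303 = 4.303 s.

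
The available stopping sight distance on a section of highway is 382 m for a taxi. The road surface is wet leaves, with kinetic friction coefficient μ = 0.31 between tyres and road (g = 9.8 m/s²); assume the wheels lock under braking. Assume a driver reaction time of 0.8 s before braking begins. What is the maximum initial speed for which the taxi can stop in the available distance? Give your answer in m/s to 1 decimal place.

a = μg = 0.31 × 9.8 = 3.038 m/s².
Stopping distance: v·t_r + v²/(2a) = 382 with t_r = 0.8 s and a = 3.038 m/s².
So v² + 4.861 v − 2321.03 = 0.
Positive root: v = −a·t_r + √((a·t_r)² + 2a·d) = −2.430 + √(5.905 + 2321.03) = 45.8083 m/s.

Maximum speed ≈ 45.8 m/s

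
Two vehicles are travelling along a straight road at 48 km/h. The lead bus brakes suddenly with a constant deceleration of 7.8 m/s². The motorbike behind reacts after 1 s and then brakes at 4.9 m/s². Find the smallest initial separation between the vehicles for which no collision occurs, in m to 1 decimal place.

Minimum gap ≈ 20.1 m

48 km/h ÷ 3.6 = 13.3333 m/s.
Leader travels v²/(2a_L) = 177.777 / 15.600 = 11.396 m before stopping.
Follower covers v·t_r = 13.3333 × 1 = 13.333 m while reacting, then v²/(2a_F) = 177.777 / 9.800 = 18.141 m while braking, for a total of 13.333 + 18.141 = 31.474 m.
Since a_F ≤ a_L and the follower starts braking later, the follower is never slower than the leader, so the closest approach is when both have stopped.
Minimum gap = 31.474 − 11.396 = 20.078 m.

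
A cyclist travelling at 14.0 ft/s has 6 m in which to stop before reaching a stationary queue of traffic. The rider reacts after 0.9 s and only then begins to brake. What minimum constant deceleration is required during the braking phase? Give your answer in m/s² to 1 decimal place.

14 ft/s × 0.3048 = 4.2672 m/s.
Distance covered during reaction = 4.2672 × 0.9 = 3.840 m.
Distance available for braking: 6 − 3.840 = 2.160 m.
v² = 2a·d ⇒ a = v²/(2d) = 4.2672² / (2 × 2.160) = 18.209 / 4.320 = 4.2150 m/s².

Required deceleration ≈ 4.2 m/s²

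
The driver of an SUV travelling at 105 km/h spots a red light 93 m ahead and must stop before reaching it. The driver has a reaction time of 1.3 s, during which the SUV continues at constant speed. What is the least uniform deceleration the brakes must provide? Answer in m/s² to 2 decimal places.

105 km/h ÷ 3.6 = 29.1667 m/s.
Distance covered during reaction = 29.1667 × 1.3 = 37.917 m.
Distance available for braking: 93 − 37.917 = 55.083 m.
v² = 2a·d ⇒ a = v²/(2d) = 29.1667² / (2 × 55.083) = 850.696 / 110.166 = 7.7219 m/s².

Required deceleration ≈ 7.72 m/s²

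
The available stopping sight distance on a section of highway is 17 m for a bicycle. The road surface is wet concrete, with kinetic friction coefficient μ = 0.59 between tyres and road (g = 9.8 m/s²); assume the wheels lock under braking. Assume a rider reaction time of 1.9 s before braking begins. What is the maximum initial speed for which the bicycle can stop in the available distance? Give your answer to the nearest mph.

Maximum speed ≈ 15 mph

a = μg = 0.59 × 9.8 = 5.782 m/s².
Stopping distance: v·t_r + v²/(2a) = 17 with t_r = 1.9 s and a = 5.782 m/s².
So v² + 21.972 v − 196.59 = 0.
Positive root: v = −a·t_r + √((a·t_r)² + 2a·d) = −10.986 + √(120.692 + 196.59) = 6.8264 m/s.
6.8264 m/s ÷ 0.44704 = 15.270 mph.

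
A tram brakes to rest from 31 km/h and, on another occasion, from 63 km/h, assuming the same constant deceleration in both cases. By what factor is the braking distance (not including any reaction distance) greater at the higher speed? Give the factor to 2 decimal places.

Braking distance d = v²/(2a), so with a fixed, d ∝ v².
Factor = (63/31)² = 2.0323² = 4.1302.

Factor ≈ 4.13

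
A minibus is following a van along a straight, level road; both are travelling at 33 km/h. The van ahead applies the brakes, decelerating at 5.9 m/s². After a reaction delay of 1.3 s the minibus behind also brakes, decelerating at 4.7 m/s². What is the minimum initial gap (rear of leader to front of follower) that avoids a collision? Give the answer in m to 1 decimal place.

Minimum gap ≈ 13.7 m

33 km/h ÷ 3.6 = 9.1667 m/s.
Leader travels v²/(2a_L) = 84.028 / 11.800 = 7.121 m before stopping.
Follower covers v·t_r = 9.1667 × 1.3 = 11.917 m while reacting, then v²/(2a_F) = 84.028 / 9.400 = 8.939 m while braking, for a total of 11.917 + 8.939 = 20.856 m.
Since a_F ≤ a_L and the follower starts braking later, the follower is never slower than the leader, so the closest approach is when both have stopped.
Minimum gap = 20.856 − 7.121 = 13.735 m.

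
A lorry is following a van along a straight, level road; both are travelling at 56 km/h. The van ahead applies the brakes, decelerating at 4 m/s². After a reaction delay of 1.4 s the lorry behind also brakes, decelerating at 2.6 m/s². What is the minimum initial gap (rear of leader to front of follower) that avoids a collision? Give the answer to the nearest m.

Minimum gap ≈ 38 m

56 km/h ÷ 3.6 = 15.5556 m/s.
Leader travels v²/(2a_L) = 241.977 / 8.000 = 30.247 m before stopping.
Follower covers v·t_r = 15.5556 × 1.4 = 21.778 m while reacting, then v²/(2a_F) = 241.977 / 5.200 = 46.534 m while braking, for a total of 21.778 + 46.534 = 68.312 m.
Since a_F ≤ a_L and the follower starts braking later, the follower is never slower than the leader, so the closest approach is when both have stopped.
Minimum gap = 68.312 − 30.247 = 38.065 m.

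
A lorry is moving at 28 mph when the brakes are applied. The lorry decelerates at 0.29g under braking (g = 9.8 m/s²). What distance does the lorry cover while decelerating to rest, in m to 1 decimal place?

28 mph × 0.44704 = 12.5171 m/s.
a = 0.29 × 9.8 = 2.842 m/s².
Braking distance = v²/(2a) = 12.5171² / (2 × 2.842) = 156.678 / 5.684 = 27.565 m.

Braking distance ≈ 27.6 m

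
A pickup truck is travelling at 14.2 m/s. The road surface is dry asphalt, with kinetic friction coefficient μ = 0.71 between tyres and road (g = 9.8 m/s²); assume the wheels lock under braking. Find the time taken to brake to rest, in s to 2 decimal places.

Braking time ≈ 2.04 s

a = μg = 0.71 × 9.8 = 6.958 m/s².
Braking time = v/a = 14.2000 / 6.958 = 2.041 s.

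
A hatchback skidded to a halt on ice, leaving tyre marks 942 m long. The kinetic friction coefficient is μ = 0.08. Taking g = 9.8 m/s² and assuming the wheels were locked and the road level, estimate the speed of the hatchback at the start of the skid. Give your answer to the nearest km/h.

Initial speed ≈ 138 km/h

Deceleration a = μg = 0.08 × 9.8 = 0.784 m/s².
v = √(2a·d) = √(2 × 0.784 × 942) = √1477.056 = 38.4325 m/s.
= 38.4325 × 3.6 = 138.357 km/h.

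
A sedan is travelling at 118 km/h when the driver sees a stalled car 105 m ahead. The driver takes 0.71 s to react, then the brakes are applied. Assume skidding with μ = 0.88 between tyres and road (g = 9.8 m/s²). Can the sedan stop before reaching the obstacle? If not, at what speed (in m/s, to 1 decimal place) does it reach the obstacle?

118 km/h ÷ 3.6 = 32.7778 m/s.
a = μg = 0.88 × 9.8 = 8.624 m/s².
Reaction distance = 32.7778 × 0.71 = 23.272 m.
Braking distance = v²/(2a) = 1074.384 / 17.248 = 62.290 m.
Total stopping distance = 23.272 + 62.290 = 85.562 m, vs 105 m available — it stops with 105 − 85.562 = 19.438 m to spare.

Yes — it stops about 19.4 m short of the obstacle, so it never reaches it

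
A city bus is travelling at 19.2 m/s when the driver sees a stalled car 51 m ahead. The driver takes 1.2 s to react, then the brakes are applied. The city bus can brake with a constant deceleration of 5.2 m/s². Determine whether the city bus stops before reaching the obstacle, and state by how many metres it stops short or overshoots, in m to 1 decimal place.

No — it overshoots by 7.5 m

Reaction distance = 19.2000 × 1.2 = 23.040 m.
Braking distance = v²/(2a) = 368.640 / 10.400 = 35.446 m.
Total stopping distance = 23.040 + 35.446 = 58.486 m, vs 51 m available — it cannot stop in time and overshoots by 58.486 − 51 = 7.486 m.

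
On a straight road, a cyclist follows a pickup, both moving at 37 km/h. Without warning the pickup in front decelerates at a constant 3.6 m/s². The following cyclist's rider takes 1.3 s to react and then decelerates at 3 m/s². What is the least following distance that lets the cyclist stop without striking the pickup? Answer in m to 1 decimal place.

Minimum gap ≈ 16.3 m

37 km/h ÷ 3.6 = 10.2778 m/s.
Leader travels v²/(2a_L) = 105.633 / 7.200 = 14.671 m before stopping.
Follower covers v·t_r = 10.2778 × 1.3 = 13.361 m while reacting, then v²/(2a_F) = 105.633 / 6.000 = 17.605 m while braking, for a total of 13.361 + 17.605 = 30.966 m.
Since a_F ≤ a_L and the follower starts braking later, the follower is never slower than the leader, so the closest approach is when both have stopped.
Minimum gap = 30.966 − 14.671 = 16.295 m.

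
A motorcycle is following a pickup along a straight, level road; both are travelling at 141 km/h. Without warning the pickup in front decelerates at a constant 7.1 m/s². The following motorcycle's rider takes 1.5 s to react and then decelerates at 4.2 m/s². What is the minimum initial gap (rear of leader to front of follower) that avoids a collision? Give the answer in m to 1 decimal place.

141 km/h ÷ 3.6 = 39.1667 m/s.
Leader travels v²/(2a_L) = 1534.030 / 14.200 = 108.030 m before stopping.
Follower covers v·t_r = 39.1667 × 1.5 = 58.750 m while reacting, then v²/(2a_F) = 1534.030 / 8.400 = 182.623 m while braking, for a total of 58.750 + 182.623 = 241.373 m.
Since a_F ≤ a_L and the follower starts braking later, the follower is never slower than the leader, so the closest approach is when both have stopped.
Minimum gap = 241.373 − 108.030 = 133.343 m.

Minimum gap ≈ 133.3 m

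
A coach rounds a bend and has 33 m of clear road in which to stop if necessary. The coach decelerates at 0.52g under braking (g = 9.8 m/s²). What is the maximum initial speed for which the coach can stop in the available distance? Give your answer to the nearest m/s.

Maximum speed ≈ 18 m/s

a = 0.52 × 9.8 = 5.096 m/s².
v²/(2a) = d ⇒ v = √(2 × 5.096 × 33) = √336.34 = 18.3396 m/s.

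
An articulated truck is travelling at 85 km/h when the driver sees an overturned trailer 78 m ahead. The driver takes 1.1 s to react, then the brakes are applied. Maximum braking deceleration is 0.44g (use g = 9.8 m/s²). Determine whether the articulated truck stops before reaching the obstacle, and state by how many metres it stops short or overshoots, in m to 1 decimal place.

85 km/h ÷ 3.6 = 23.6111 m/s.
a = 0.44 × 9.8 = 4.312 m/s².
Reaction distance = 23.6111 × 1.1 = 25.972 m.
Braking distance = v²/(2a) = 557.484 / 8.624 = 64.643 m.
Total stopping distance = 25.972 + 64.643 = 90.615 m, vs 78 m available — it cannot stop in time and overshoots by 90.615 − 78 = 12.615 m.

No — it overshoots by 12.6 m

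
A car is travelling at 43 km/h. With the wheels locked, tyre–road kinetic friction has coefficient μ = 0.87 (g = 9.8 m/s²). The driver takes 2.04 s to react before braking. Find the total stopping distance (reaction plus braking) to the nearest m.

43 km/h ÷ 3.6 = 11.9444 m/s.
a = μg = 0.87 × 9.8 = 8.526 m/s².
Reaction distance = v·t_r = 11.9444 × 2.04 = 24.367 m.
Braking distance = v²/(2a) = 11.9444² / (2 × 8.526) = 142.669 / 17.052 = 8.367 m.
Total = 24.367 + 8.367 = 32.734 m.

Total stopping distance ≈ 33 m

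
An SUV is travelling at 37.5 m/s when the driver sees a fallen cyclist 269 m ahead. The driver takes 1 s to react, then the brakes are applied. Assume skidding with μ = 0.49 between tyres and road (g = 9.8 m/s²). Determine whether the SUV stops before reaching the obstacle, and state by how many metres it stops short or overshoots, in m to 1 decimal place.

a = μg = 0.49 × 9.8 = 4.802 m/s².
Reaction distance = 37.5000 × 1 = 37.500 m.
Braking distance = v²/(2a) = 1406.250 / 9.604 = 146.423 m.
Total stopping distance = 37.500 + 146.423 = 183.923 m, vs 269 m available — it stops with 269 − 183.923 = 85.077 m to spare.

Yes — it stops 85.1 m short of the obstacle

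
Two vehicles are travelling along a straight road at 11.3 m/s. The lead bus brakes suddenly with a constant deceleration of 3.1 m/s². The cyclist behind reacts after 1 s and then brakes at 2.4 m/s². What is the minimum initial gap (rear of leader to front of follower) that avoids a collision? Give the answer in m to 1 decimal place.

Minimum gap ≈ 17.3 m

Leader travels v²/(2a_L) = 127.690 / 6.200 = 20.595 m before stopping.
Follower covers v·t_r = 11.3000 × 1 = 11.300 m while reacting, then v²/(2a_F) = 127.690 / 4.800 = 26.602 m while braking, for a total of 11.300 + 26.602 = 37.902 m.
Since a_F ≤ a_L and the follower starts braking later, the follower is never slower than the leader, so the closest approach is when both have stopped.
Minimum gap = 37.902 − 20.595 = 17.307 m.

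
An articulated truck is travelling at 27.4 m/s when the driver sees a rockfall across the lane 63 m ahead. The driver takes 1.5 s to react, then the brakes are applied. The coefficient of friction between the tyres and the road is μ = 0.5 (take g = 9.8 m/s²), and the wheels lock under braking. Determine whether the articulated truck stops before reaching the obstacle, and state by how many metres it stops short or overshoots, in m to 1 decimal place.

a = μg = 0.5 × 9.8 = 4.900 m/s².
Reaction distance = 27.4000 × 1.5 = 41.100 m.
Braking distance = v²/(2a) = 750.760 / 9.800 = 76.608 m.
Total stopping distance = 41.100 + 76.608 = 117.708 m, vs 63 m available — it cannot stop in time and overshoots by 117.708 − 63 = 54.708 m.

No — it overshoots by 54.7 m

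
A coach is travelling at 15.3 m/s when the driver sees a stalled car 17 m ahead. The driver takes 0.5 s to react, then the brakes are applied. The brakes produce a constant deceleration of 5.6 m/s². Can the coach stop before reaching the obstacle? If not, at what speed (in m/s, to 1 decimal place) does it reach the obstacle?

No — it strikes the obstacle at 11.4 m/s

Reaction distance = 15.3000 × 0.5 = 7.650 m.
Braking distance needed to stop: v²/(2a) = 234.090 / 11.200 = 20.901 m, so total needed = 7.650 + 20.901 = 28.551 m > 17 m — it cannot stop.
Distance remaining when braking begins: 17 − 7.650 = 9.350 m.
v² = v₀² − 2a·d = 234.090 − 2 × 5.600 × 9.350 = 129.370 m²/s².
v = √129.370 = 11.374 m/s.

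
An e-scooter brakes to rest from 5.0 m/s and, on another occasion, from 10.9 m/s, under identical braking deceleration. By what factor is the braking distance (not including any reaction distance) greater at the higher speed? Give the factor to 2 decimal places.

Braking distance d = v²/(2a), so with a fixed, d ∝ v².
Factor = (10.9/5.0)² = 2.1800² = 4.7524.

Factor ≈ 4.75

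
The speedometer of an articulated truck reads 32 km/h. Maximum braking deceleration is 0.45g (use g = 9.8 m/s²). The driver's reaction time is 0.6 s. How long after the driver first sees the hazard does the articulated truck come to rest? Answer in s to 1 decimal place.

Total time ≈ 2.6 s

32 km/h ÷ 3.6 = 8.8889 m/s.
a = 0.45 × 9.8 = 4.410 m/s².
Braking time = v/a = 8.8889 / 4.410 = 2.016 s.
Total = 0.6 + 2.016 = 2.616 s.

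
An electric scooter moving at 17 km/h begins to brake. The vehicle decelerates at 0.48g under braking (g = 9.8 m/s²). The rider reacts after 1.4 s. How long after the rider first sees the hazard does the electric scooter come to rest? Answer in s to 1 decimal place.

Total time ≈ 2.4 s

17 km/h ÷ 3.6 = 4.7222 m/s.
a = 0.48 × 9.8 = 4.704 m/s².
Braking time = v/a = 4.7222 / 4.704 = 1.004 s.
Total = 1.4 + 1.004 = 2.404 s.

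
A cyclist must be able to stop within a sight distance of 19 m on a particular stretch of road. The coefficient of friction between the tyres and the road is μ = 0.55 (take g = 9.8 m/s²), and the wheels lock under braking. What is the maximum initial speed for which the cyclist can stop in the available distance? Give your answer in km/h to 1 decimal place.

a = μg = 0.55 × 9.8 = 5.390 m/s².
v²/(2a) = d ⇒ v = √(2 × 5.390 × 19) = √204.82 = 14.3115 m/s.
14.3115 m/s × 3.6 = 51.521 km/h.

Maximum speed ≈ 51.5 km/h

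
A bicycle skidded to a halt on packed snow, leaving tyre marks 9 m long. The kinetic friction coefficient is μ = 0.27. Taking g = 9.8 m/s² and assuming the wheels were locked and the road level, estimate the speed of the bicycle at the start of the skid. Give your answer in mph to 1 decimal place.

Initial speed ≈ 15.4 mph

Deceleration a = μg = 0.27 × 9.8 = 2.646 m/s².
v = √(2a·d) = √(2 × 2.646 × 9) = √47.628 = 6.9013 m/s.
= 6.9013 ÷ 0.44704 = 15.438 mph.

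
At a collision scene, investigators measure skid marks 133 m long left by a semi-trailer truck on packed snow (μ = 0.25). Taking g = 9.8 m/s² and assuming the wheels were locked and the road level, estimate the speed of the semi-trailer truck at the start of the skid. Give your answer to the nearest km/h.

Initial speed ≈ 92 km/h

Deceleration a = μg = 0.25 × 9.8 = 2.450 m/s².
v = √(2a·d) = √(2 × 2.450 × 133) = √651.700 = 25.5284 m/s.
= 25.5284 × 3.6 = 91.902 km/h.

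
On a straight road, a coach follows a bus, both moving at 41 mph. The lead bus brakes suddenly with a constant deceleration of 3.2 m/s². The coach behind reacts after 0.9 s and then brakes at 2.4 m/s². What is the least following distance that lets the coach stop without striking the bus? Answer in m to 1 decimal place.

41 mph × 0.44704 = 18.3286 m/s.
Leader travels v²/(2a_L) = 335.938 / 6.400 = 52.490 m before stopping.
Follower covers v·t_r = 18.3286 × 0.9 = 16.496 m while reacting, then v²/(2a_F) = 335.938 / 4.800 = 69.987 m while braking, for a total of 16.496 + 69.987 = 86.483 m.
Since a_F ≤ a_L and the follower starts braking later, the follower is never slower than the leader, so the closest approach is when both have stopped.
Minimum gap = 86.483 − 52.490 = 33.993 m.

Minimum gap ≈ 34.0 m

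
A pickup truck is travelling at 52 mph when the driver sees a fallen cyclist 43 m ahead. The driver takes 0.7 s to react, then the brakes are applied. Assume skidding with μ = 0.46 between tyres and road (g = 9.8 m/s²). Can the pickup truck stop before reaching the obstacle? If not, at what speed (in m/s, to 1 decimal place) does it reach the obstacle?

52 mph × 0.44704 = 23.2461 m/s.
a = μg = 0.46 × 9.8 = 4.508 m/s².
Reaction distance = 23.2461 × 0.7 = 16.272 m.
Braking distance needed to stop: v²/(2a) = 540.381 / 9.016 = 59.936 m, so total needed = 16.272 + 59.936 = 76.208 m > 43 m — it cannot stop.
Distance remaining when braking begins: 43 − 16.272 = 26.728 m.
v² = v₀² − 2a·d = 540.381 − 2 × 4.508 × 26.728 = 299.401 m²/s².
v = √299.401 = 17.303 m/s.

No — it strikes the obstacle at 17.3 m/s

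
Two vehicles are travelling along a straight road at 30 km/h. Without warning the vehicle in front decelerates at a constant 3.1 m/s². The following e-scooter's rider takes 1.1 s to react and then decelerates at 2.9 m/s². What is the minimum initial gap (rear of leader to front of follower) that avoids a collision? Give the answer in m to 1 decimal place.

30 km/h ÷ 3.6 = 8.3333 m/s.
Leader travels v²/(2a_L) = 69.444 / 6.200 = 11.201 m before stopping.
Follower covers v·t_r = 8.3333 × 1.1 = 9.167 m while reacting, then v²/(2a_F) = 69.444 / 5.800 = 11.973 m while braking, for a total of 9.167 + 11.973 = 21.140 m.
Since a_F ≤ a_L and the follower starts braking later, the follower is never slower than the leader, so the closest approach is when both have stopped.
Minimum gap = 21.140 − 11.201 = 9.939 m.

Minimum gap ≈ 9.9 m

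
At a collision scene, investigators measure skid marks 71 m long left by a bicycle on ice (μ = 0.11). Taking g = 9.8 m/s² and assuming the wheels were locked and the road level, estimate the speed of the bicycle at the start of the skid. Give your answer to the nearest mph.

Initial speed ≈ 28 mph

Deceleration a = μg = 0.11 × 9.8 = 1.078 m/s².
v = √(2a·d) = √(2 × 1.078 × 71) = √153.076 = 12.3724 m/s.
= 12.3724 ÷ 0.44704 = 27.676 mph.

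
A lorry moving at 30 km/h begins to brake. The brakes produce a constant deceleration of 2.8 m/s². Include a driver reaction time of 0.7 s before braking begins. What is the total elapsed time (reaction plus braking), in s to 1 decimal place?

Total time ≈ 3.7 s

30 km/h ÷ 3.6 = 8.3333 m/s.
Braking time = v/a = 8.3333 / 2.800 = 2.976 s.
Total = 0.7 + 2.976 = 3.676 s.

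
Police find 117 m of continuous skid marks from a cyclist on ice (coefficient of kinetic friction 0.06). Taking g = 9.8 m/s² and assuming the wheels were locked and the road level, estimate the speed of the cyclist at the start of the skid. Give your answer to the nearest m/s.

Initial speed ≈ 12 m/s

Deceleration a = μg = 0.06 × 9.8 = 0.588 m/s².
v = √(2a·d) = √(2 × 0.588 × 117) = √137.592 = 11.7300 m/s.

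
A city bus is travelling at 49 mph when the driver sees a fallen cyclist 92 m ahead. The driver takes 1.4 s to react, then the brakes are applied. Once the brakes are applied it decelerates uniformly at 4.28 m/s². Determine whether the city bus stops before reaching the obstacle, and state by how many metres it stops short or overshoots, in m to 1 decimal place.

49 mph × 0.44704 = 21.9050 m/s.
Reaction distance = 21.9050 × 1.4 = 30.667 m.
Braking distance = v²/(2a) = 479.829 / 8.560 = 56.055 m.
Total stopping distance = 30.667 + 56.055 = 86.722 m, vs 92 m available — it stops with 92 − 86.722 = 5.278 m to spare.

Yes — it stops 5.3 m short of the obstacle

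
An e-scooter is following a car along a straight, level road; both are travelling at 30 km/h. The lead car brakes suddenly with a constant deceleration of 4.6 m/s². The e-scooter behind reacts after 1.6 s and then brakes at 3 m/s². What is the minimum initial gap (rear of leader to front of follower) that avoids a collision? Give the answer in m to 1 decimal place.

30 km/h ÷ 3.6 = 8.3333 m/s.
Leader travels v²/(2a_L) = 69.444 / 9.200 = 7.548 m before stopping.
Follower covers v·t_r = 8.3333 × 1.6 = 13.333 m while reacting, then v²/(2a_F) = 69.444 / 6.000 = 11.574 m while braking, for a total of 13.333 + 11.574 = 24.907 m.
Since a_F ≤ a_L and the follower starts braking later, the follower is never slower than the leader, so the closest approach is when both have stopped.
Minimum gap = 24.907 − 7.548 = 17.359 m.

Minimum gap ≈ 17.4 m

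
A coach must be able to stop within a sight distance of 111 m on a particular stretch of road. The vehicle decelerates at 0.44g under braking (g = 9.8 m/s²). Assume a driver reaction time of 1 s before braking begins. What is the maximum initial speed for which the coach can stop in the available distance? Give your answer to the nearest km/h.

Maximum speed ≈ 97 km/h

a = 0.44 × 9.8 = 4.312 m/s².
Stopping distance: v·t_r + v²/(2a) = 111 with t_r = 1 s and a = 4.312 m/s².
So v² + 8.624 v − 957.26 = 0.
Positive root: v = −a·t_r + √((a·t_r)² + 2a·d) = −4.312 + √(18.593 + 957.26) = 26.9266 m/s.
26.9266 m/s × 3.6 = 96.936 km/h.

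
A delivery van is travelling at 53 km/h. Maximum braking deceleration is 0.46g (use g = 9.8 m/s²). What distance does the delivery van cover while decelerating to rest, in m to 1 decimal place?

Braking distance ≈ 24.0 m

53 km/h ÷ 3.6 = 14.7222 m/s.
a = 0.46 × 9.8 = 4.508 m/s².
Braking distance = v²/(2a) = 14.7222² / (2 × 4.508) = 216.743 / 9.016 = 24.040 m.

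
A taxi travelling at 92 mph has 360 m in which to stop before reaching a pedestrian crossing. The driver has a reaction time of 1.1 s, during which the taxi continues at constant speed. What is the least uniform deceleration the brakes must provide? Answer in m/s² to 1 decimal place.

Required deceleration ≈ 2.7 m/s²

92 mph × 0.44704 = 41.1277 m/s.
Distance covered during reaction = 41.1277 × 1.1 = 45.240 m.
Distance available for braking: 360 − 45.240 = 314.760 m.
v² = 2a·d ⇒ a = v²/(2d) = 41.1277² / (2 × 314.760) = 1691.488 / 629.520 = 2.6869 m/s².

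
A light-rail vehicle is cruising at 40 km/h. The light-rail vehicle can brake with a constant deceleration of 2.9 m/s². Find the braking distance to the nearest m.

Braking distance ≈ 21 m

40 km/h ÷ 3.6 = 11.1111 m/s.
Braking distance = v²/(2a) = 11.1111² / (2 × 2.900) = 123.457 / 5.800 = 21.286 m.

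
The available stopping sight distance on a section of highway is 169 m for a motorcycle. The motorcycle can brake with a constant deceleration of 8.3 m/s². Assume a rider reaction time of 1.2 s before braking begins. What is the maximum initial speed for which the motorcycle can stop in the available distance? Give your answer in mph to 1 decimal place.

Maximum speed ≈ 98.3 mph

Stopping distance: v·t_r + v²/(2a) = 169 with t_r = 1.2 s and a = 8.300 m/s².
So v² + 19.920 v − 2805.40 = 0.
Positive root: v = −a·t_r + √((a·t_r)² + 2a·d) = −9.960 + √(99.202 + 2805.40) = 43.9344 m/s.
43.9344 m/s ÷ 0.44704 = 98.278 mph.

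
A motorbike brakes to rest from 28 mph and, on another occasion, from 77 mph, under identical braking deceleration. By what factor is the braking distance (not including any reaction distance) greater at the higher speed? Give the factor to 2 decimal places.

Factor ≈ 7.56

Braking distance d = v²/(2a), so with a fixed, d ∝ v².
Factor = (77/28)² = 2.7500² = 7.5625.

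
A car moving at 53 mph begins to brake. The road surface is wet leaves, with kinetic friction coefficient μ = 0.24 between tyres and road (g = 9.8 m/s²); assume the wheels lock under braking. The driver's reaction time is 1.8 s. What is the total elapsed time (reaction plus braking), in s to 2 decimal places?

53 mph × 0.44704 = 23.6931 m/s.
a = μg = 0.24 × 9.8 = 2.352 m/s².
Braking time = v/a = 23.6931 / 2.352 = 10.074 s.
Total = 1.8 + 10.074 = 11.874 s.

Total time ≈ 11.87 s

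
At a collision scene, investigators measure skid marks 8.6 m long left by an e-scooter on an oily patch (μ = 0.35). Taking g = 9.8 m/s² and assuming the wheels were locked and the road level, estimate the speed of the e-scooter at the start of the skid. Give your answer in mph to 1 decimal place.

Deceleration a = μg = 0.35 × 9.8 = 3.430 m/s².
v = √(2a·d) = √(2 × 3.430 × 8.6) = √58.996 = 7.6809 m/s.
= 7.6809 ÷ 0.44704 = 17.182 mph.

Initial speed ≈ 17.2 mph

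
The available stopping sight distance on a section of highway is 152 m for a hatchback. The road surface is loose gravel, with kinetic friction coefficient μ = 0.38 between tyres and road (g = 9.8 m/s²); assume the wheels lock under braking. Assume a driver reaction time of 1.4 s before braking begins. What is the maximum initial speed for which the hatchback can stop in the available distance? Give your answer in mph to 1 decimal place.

a = μg = 0.38 × 9.8 = 3.724 m/s².
Stopping distance: v·t_r + v²/(2a) = 152 with t_r = 1.4 s and a = 3.724 m/s².
So v² + 10.427 v − 1132.10 = 0.
Positive root: v = −a·t_r + √((a·t_r)² + 2a·d) = −5.214 + √(27.186 + 1132.10) = 28.8343 m/s.
28.8343 m/s ÷ 0.44704 = 64.500 mph.

Maximum speed ≈ 64.5 mph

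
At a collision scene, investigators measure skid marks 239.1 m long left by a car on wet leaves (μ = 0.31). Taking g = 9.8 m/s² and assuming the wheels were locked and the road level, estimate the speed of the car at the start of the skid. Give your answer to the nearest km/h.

Initial speed ≈ 137 km/h

Deceleration a = μg = 0.31 × 9.8 = 3.038 m/s².
v = √(2a·d) = √(2 × 3.038 × 239.1) = √1452.772 = 38.1152 m/s.
= 38.1152 × 3.6 = 137.215 km/h.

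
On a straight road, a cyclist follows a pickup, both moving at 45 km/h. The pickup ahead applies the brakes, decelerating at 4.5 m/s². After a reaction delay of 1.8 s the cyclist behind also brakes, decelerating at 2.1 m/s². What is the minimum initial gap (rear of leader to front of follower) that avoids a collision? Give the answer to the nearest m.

Minimum gap ≈ 42 m

45 km/h ÷ 3.6 = 12.5000 m/s.
Leader travels v²/(2a_L) = 156.250 / 9.000 = 17.361 m before stopping.
Follower covers v·t_r = 12.5000 × 1.8 = 22.500 m while reacting, then v²/(2a_F) = 156.250 / 4.200 = 37.202 m while braking, for a total of 22.500 + 37.202 = 59.702 m.
Since a_F ≤ a_L and the follower starts braking later, the follower is never slower than the leader, so the closest approach is when both have stopped.
Minimum gap = 59.702 − 17.361 = 42.341 m.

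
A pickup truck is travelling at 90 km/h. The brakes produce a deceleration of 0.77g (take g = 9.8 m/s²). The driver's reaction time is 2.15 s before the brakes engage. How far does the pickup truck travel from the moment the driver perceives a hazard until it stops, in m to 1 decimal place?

90 km/h ÷ 3.6 = 25.0000 m/s.
a = 0.77 × 9.8 = 7.546 m/s².
Reaction distance = v·t_r = 25.0000 × 2.15 = 53.750 m.
Braking distance = v²/(2a) = 25.0000² / (2 × 7.546) = 625.000 / 15.092 = 41.413 m.
Total = 53.750 + 41.413 = 95.163 m.

Total stopping distance ≈ 95.2 m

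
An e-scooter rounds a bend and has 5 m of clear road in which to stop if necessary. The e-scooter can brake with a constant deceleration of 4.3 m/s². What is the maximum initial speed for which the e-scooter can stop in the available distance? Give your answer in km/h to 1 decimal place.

Maximum speed ≈ 23.6 km/h

v²/(2a) = d ⇒ v = √(2 × 4.300 × 5) = √43.00 = 6.5574 m/s.
6.5574 m/s × 3.6 = 23.607 km/h.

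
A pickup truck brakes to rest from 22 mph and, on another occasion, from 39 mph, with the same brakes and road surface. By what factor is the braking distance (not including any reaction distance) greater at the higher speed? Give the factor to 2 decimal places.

Factor ≈ 3.14

Braking distance d = v²/(2a), so with a fixed, d ∝ v².
Factor = (39/22)² = 1.7727² = 3.1425.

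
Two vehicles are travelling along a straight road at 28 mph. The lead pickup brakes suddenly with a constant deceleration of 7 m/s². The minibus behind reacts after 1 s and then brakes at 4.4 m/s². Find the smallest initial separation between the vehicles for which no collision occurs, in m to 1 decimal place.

Minimum gap ≈ 19.1 m

28 mph × 0.44704 = 12.5171 m/s.
Leader travels v²/(2a_L) = 156.678 / 14.000 = 11.191 m before stopping.
Follower covers v·t_r = 12.5171 × 1 = 12.517 m while reacting, then v²/(2a_F) = 156.678 / 8.800 = 17.804 m while braking, for a total of 12.517 + 17.804 = 30.321 m.
Since a_F ≤ a_L and the follower starts braking later, the follower is never slower than the leader, so the closest approach is when both have stopped.
Minimum gap = 30.321 − 11.191 = 19.130 m.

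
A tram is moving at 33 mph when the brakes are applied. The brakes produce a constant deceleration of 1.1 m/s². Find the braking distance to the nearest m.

33 mph × 0.44704 = 14.7523 m/s.
Braking distance = v²/(2a) = 14.7523² / (2 × 1.100) = 217.630 / 2.200 = 98.923 m.

Braking distance ≈ 99 m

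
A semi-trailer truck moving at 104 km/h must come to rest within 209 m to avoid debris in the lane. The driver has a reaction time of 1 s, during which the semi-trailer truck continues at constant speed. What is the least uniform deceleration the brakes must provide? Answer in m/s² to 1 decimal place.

Required deceleration ≈ 2.3 m/s²

104 km/h ÷ 3.6 = 28.8889 m/s.
Distance covered during reaction = 28.8889 × 1 = 28.889 m.
Distance available for braking: 209 − 28.889 = 180.111 m.
v² = 2a·d ⇒ a = v²/(2d) = 28.8889² / (2 × 180.111) = 834.569 / 360.222 = 2.3168 m/s².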